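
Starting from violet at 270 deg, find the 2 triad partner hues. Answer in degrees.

A triad places three hues 120° apart.
270 + 120 = 390 → 390 − 360 = 30°
270 + 240 = 510 → 510 − 360 = 150°

30° and 150°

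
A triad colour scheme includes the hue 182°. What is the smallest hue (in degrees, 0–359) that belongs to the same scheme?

62°

A triad places three hues 120° apart.
The full set through 182° is {62°, 182°, 302°}.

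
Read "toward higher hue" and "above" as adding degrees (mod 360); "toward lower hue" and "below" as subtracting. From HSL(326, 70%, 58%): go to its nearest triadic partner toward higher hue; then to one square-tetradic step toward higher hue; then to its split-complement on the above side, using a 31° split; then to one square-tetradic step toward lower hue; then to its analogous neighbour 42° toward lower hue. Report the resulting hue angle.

255°

326 + 120 = 446 → 446 − 360 = 86°   (triadic ↑)
86 + 90 = 176°   (square ↑)
176 + 211 = 387 → 387 − 360 = 27°   (split-comp 31° ↑)
27 − 90 = -63 → -63 + 360 = 297°   (square ↓)
297 − 42 = 255°   (analog 42° ↓)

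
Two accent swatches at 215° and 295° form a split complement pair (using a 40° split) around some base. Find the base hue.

The accents sit 40° either side of the complement, so the complement is their short-arc midpoint on the wheel.
Short-arc midpoint of 215° and 295°: 255°.
Base is 180° from the complement: 255 − 180 = 75°

75°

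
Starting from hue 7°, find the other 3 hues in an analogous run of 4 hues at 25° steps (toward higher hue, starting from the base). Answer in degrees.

7 + 25 = 32°
7 + 50 = 57°
7 + 75 = 82°

32°, 57° and 82°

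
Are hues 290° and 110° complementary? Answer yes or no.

yes

Angular distance: |290 − 110| = 180 = 180°.
Complementary requires 180°.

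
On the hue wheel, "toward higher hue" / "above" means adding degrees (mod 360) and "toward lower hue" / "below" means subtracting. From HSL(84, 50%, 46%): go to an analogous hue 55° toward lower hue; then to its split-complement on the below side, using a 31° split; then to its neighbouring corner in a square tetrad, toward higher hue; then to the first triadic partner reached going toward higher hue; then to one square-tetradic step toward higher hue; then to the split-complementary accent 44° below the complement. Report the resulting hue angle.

84 − 55 = 29°   (analog 55° ↓)
29 + 149 = 178°   (split-comp 31° ↓)
178 + 90 = 268°   (square ↑)
268 + 120 = 388 → 388 − 360 = 28°   (triadic ↑)
28 + 90 = 118°   (square ↑)
118 + 136 = 254°   (split-comp 44° ↓)

254°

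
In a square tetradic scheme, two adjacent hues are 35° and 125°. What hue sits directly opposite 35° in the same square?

215°

A square tetradic scheme places four hues 90° apart; opposite corners are 180° apart.
35 + 180 = 215°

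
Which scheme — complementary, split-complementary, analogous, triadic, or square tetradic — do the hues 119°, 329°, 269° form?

split-complementary

Sort the hues: 119°, 269°, 329°.
Successive gaps around the wheel: 150°, 60°, 150°.
Two 150° gaps and one 60° gap — a base hue opposite a pair of accents 30° either side of its complement — is the split-complementary pattern.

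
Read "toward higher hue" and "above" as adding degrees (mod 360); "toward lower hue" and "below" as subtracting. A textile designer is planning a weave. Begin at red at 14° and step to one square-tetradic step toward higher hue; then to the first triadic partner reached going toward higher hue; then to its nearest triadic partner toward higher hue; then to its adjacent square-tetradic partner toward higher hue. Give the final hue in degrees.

74°

square ↑ +90°: 14 + 90 = 104°
triadic ↑ +120°: 104 + 120 = 224°
triadic ↑ +120°: 224 + 120 = 344°
square ↑ +90°: 344 + 90 = 434 → 434 − 360 = 74°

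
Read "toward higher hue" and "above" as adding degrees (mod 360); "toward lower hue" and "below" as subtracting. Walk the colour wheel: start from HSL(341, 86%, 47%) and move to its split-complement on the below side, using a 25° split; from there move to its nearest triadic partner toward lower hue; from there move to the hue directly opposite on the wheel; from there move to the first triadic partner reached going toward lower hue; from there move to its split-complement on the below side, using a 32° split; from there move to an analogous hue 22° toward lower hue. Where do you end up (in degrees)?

split-comp 25° ↓ +155°: 341 + 155 = 496 → 496 − 360 = 136°
triadic ↓ −120°: 136 − 120 = 16°
complement +180°: 16 + 180 = 196°
triadic ↓ −120°: 196 − 120 = 76°
split-comp 32° ↓ +148°: 76 + 148 = 224°
analog 22° ↓ −22°: 224 − 22 = 202°

202°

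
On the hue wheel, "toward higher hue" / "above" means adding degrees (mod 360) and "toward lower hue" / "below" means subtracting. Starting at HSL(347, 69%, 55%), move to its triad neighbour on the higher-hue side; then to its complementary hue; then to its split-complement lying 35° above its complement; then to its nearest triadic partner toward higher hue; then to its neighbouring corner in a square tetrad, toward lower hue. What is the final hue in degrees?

172°

triadic ↑ +120°: 347 + 120 = 467 → 467 − 360 = 107°
complement +180°: 107 + 180 = 287°
split-comp 35° ↑ +215°: 287 + 215 = 502 → 502 − 360 = 142°
triadic ↑ +120°: 142 + 120 = 262°
square ↓ −90°: 262 − 90 = 172°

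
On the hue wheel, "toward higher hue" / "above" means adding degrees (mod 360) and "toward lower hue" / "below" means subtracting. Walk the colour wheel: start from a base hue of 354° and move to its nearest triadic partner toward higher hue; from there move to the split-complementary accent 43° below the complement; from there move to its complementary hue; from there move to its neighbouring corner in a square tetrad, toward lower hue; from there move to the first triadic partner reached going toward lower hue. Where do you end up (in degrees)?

221°

354 + 120 = 474 → 474 − 360 = 114°   (triadic ↑)
114 + 137 = 251°   (split-comp 43° ↓)
251 + 180 = 431 → 431 − 360 = 71°   (complement)
71 − 90 = -19 → -19 + 360 = 341°   (square ↓)
341 − 120 = 221°   (triadic ↓)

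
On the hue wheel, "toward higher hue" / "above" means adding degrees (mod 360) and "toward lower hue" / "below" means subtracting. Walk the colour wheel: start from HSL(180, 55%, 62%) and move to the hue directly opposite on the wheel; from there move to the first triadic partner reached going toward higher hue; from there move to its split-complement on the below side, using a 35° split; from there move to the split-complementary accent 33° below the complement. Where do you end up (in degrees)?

52°

180 + 180 = 360 → 360 − 360 = 0°   (complement)
0 + 120 = 120°   (triadic ↑)
120 + 145 = 265°   (split-comp 35° ↓)
265 + 147 = 412 → 412 − 360 = 52°   (split-comp 33° ↓)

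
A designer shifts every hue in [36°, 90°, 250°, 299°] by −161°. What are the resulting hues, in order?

36 − 161 = -125 → -125 + 360 = 235°
90 − 161 = -71 → -71 + 360 = 289°
250 − 161 = 89°
299 − 161 = 138°

235°, 289°, 89°, 138°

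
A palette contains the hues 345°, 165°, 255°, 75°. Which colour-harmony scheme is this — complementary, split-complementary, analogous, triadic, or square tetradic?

Sort the hues: 75°, 165°, 255°, 345°.
Successive gaps around the wheel: 90°, 90°, 90°, 90°.
Four hues every 90° form a square tetradic scheme.

square tetradic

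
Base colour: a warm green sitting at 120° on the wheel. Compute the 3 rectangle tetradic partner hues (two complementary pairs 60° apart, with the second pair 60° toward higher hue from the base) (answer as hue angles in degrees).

A rectangular tetradic uses two complementary pairs 60° apart: offsets 0°, 60°, 180°, 240°.
120 + 60 = 180°
120 + 180 = 300°
120 + 240 = 360 → 360 − 360 = 0°

180°, 300°, and 0°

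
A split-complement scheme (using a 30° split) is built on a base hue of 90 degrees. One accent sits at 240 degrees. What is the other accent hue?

300°

Split-complementary hues sit 30° either side of the complement.
Complement of the base 90°: 90 + 180 = 270°
The given accent 240° is 30° one side of 270°; the other accent sits 30° the other side: 270 + 30 = 300°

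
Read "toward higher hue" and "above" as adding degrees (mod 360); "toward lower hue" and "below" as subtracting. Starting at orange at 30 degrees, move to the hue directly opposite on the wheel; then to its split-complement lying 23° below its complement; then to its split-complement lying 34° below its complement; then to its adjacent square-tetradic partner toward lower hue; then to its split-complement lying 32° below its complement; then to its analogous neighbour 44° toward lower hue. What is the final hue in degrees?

+180° (complement): 30 + 180 = 210°
+157° (split-comp 23° ↓): 210 + 157 = 367 → 367 − 360 = 7°
+146° (split-comp 34° ↓): 7 + 146 = 153°
−90° (square ↓): 153 − 90 = 63°
+148° (split-comp 32° ↓): 63 + 148 = 211°
−44° (analog 44° ↓): 211 − 44 = 167°

167°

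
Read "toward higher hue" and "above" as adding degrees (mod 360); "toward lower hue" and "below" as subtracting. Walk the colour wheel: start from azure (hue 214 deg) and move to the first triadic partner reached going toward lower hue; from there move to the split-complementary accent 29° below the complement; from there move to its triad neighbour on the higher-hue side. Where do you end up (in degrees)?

5°

triadic ↓ −120°: 214 − 120 = 94°
split-comp 29° ↓ +151°: 94 + 151 = 245°
triadic ↑ +120°: 245 + 120 = 365 → 365 − 360 = 5°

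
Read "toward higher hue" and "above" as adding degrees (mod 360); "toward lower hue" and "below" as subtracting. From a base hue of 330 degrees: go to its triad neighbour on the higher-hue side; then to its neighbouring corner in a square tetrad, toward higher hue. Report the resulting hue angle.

+120° (triadic ↑): 330 + 120 = 450 → 450 − 360 = 90°
+90° (square ↑): 90 + 90 = 180°

180°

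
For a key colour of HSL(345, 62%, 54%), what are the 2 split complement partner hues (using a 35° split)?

Split-complementary hues sit 35° either side of the complement.
Complement of 345°: 345 + 180 = 525 → 525 − 360 = 165°
165 − 35 = 130°
165 + 35 = 200°

130° and 200°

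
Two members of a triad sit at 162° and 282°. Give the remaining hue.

42°

A triad spaces three hues 120° apart.
The full set is {42°, 162°, 282°}.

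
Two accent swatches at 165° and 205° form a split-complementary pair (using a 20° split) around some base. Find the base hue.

The accents sit 20° either side of the complement, so the complement is their short-arc midpoint on the wheel.
Short-arc midpoint of 165° and 205°: 185°.
Base is 180° from the complement: 185 − 180 = 5°

5°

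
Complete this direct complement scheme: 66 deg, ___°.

The complement sits 180° across the wheel.
The full set through 66° is {66°, 246°}.
Given {66°}, the missing hue is 246°.

246°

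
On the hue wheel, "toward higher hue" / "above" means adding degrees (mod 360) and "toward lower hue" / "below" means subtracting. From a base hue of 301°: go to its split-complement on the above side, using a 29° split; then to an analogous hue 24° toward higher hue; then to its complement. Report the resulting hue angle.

354°

split-comp 29° ↑ +209°: 301 + 209 = 510 → 510 − 360 = 150°
analog 24° ↑ +24°: 150 + 24 = 174°
complement +180°: 174 + 180 = 354°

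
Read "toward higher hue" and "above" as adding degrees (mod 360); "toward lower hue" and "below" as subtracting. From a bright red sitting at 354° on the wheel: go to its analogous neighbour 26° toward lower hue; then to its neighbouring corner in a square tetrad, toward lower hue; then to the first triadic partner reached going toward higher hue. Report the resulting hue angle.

analog 26° ↓ −26°: 354 − 26 = 328°
square ↓ −90°: 328 − 90 = 238°
triadic ↑ +120°: 238 + 120 = 358°

358°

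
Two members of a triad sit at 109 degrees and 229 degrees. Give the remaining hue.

349°

A triad spaces three hues 120° apart.
The full set is {109°, 229°, 349°}.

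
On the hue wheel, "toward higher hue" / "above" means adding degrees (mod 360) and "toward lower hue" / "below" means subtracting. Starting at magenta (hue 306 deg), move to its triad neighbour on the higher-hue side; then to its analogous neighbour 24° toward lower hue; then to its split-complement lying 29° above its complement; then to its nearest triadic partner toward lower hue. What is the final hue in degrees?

triadic ↑ +120°: 306 + 120 = 426 → 426 − 360 = 66°
analog 24° ↓ −24°: 66 − 24 = 42°
split-comp 29° ↑ +209°: 42 + 209 = 251°
triadic ↓ −120°: 251 − 120 = 131°

131°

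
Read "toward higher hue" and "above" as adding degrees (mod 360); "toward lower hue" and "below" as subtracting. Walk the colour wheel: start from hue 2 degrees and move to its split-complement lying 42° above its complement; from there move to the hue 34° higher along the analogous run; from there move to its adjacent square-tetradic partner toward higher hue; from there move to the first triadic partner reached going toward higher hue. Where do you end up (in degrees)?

108°

split-comp 42° ↑ +222°: 2 + 222 = 224°
analog 34° ↑ +34°: 224 + 34 = 258°
square ↑ +90°: 258 + 90 = 348°
triadic ↑ +120°: 348 + 120 = 468 → 468 − 360 = 108°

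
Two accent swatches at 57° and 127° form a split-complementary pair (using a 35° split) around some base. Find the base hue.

The accents sit 35° either side of the complement, so the complement is their short-arc midpoint on the wheel.
Short-arc midpoint of 57° and 127°: 92°.
Base is 180° from the complement: 92 − 180 = -88 → -88 + 360 = 272°

272°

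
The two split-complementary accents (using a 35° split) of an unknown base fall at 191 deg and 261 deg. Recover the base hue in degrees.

The accents sit 35° either side of the complement, so the complement is their short-arc midpoint on the wheel.
Short-arc midpoint of 191° and 261°: 226°.
Base is 180° from the complement: 226 − 180 = 46°

46°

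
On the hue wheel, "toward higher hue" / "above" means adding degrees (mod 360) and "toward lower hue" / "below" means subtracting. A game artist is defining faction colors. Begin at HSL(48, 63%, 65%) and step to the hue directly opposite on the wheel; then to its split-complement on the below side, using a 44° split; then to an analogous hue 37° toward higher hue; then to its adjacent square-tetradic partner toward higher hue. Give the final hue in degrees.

48 + 180 = 228°   (complement)
228 + 136 = 364 → 364 − 360 = 4°   (split-comp 44° ↓)
4 + 37 = 41°   (analog 37° ↑)
41 + 90 = 131°   (square ↑)

131°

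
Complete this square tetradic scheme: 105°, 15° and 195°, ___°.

A square tetradic scheme places four hues every 90°.
The full set through 15° is {15°, 105°, 195°, 285°}.
Given {15°, 105°, 195°}, the missing hue is 285°.

285°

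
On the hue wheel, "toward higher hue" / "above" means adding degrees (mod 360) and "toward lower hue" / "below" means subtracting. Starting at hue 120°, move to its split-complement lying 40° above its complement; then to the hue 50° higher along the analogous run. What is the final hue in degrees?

split-comp 40° ↑ +220°: 120 + 220 = 340°
analog 50° ↑ +50°: 340 + 50 = 390 → 390 − 360 = 30°

30°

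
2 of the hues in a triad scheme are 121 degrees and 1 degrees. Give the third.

241°

A triad places three hues 120° apart.
The full set through 1° is {1°, 121°, 241°}.
Given {1°, 121°}, the missing hue is 241°.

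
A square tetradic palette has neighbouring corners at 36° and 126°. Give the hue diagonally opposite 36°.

A square tetradic scheme places four hues 90° apart; opposite corners are 180° apart.
36 + 180 = 216°

216°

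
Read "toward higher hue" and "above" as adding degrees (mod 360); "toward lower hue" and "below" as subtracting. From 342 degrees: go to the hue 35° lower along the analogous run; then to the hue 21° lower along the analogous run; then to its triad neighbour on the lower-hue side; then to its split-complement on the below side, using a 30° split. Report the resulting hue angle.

−35° (analog 35° ↓): 342 − 35 = 307°
−21° (analog 21° ↓): 307 − 21 = 286°
−120° (triadic ↓): 286 − 120 = 166°
+150° (split-comp 30° ↓): 166 + 150 = 316°

316°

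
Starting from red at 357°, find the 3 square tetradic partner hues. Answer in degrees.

87°, 177°, 267°

A square tetradic scheme places four hues every 90°.
357 + 90 = 447 → 447 − 360 = 87°
357 + 180 = 537 → 537 − 360 = 177°
357 + 270 = 627 → 627 − 360 = 267°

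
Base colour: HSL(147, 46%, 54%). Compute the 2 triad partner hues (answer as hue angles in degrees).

A triad places three hues 120° apart.
147 + 120 = 267°
147 + 240 = 387 → 387 − 360 = 27°

267° and 27°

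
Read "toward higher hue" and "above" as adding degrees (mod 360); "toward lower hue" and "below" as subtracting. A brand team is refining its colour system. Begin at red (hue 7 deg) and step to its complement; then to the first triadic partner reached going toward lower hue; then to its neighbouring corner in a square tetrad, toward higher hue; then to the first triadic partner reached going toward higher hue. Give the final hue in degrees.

277°

complement +180°: 7 + 180 = 187°
triadic ↓ −120°: 187 − 120 = 67°
square ↑ +90°: 67 + 90 = 157°
triadic ↑ +120°: 157 + 120 = 277°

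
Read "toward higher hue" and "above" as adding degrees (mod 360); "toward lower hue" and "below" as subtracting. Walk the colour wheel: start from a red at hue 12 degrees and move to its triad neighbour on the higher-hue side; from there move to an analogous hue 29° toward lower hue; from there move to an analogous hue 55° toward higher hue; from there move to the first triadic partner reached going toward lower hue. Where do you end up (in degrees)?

+120° (triadic ↑): 12 + 120 = 132°
−29° (analog 29° ↓): 132 − 29 = 103°
+55° (analog 55° ↑): 103 + 55 = 158°
−120° (triadic ↓): 158 − 120 = 38°

38°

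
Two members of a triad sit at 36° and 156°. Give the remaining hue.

A triad spaces three hues 120° apart.
The full set is {36°, 156°, 276°}.

276°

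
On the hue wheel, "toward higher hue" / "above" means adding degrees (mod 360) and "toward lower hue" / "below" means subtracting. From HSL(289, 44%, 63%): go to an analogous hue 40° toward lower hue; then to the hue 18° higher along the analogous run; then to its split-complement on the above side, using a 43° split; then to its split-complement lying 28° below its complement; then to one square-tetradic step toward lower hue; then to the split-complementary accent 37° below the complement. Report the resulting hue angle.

analog 40° ↓ −40°: 289 − 40 = 249°
analog 18° ↑ +18°: 249 + 18 = 267°
split-comp 43° ↑ +223°: 267 + 223 = 490 → 490 − 360 = 130°
split-comp 28° ↓ +152°: 130 + 152 = 282°
square ↓ −90°: 282 − 90 = 192°
split-comp 37° ↓ +143°: 192 + 143 = 335°

335°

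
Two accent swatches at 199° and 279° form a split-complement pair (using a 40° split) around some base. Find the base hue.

The accents sit 40° either side of the complement, so the complement is their short-arc midpoint on the wheel.
Short-arc midpoint of 199° and 279°: 239°.
Base is 180° from the complement: 239 − 180 = 59°

59°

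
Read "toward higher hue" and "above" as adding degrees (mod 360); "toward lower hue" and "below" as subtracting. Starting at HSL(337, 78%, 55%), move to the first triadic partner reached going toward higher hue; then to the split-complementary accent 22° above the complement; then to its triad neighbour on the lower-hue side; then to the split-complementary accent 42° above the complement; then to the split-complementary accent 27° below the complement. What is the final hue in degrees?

194°

+120° (triadic ↑): 337 + 120 = 457 → 457 − 360 = 97°
+202° (split-comp 22° ↑): 97 + 202 = 299°
−120° (triadic ↓): 299 − 120 = 179°
+222° (split-comp 42° ↑): 179 + 222 = 401 → 401 − 360 = 41°
+153° (split-comp 27° ↓): 41 + 153 = 194°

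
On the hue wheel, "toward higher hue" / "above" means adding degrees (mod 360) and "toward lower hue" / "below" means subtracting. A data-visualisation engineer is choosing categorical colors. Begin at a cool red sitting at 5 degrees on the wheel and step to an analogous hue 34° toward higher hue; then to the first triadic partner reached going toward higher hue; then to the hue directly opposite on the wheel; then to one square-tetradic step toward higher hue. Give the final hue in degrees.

+34° (analog 34° ↑): 5 + 34 = 39°
+120° (triadic ↑): 39 + 120 = 159°
+180° (complement): 159 + 180 = 339°
+90° (square ↑): 339 + 90 = 429 → 429 − 360 = 69°

69°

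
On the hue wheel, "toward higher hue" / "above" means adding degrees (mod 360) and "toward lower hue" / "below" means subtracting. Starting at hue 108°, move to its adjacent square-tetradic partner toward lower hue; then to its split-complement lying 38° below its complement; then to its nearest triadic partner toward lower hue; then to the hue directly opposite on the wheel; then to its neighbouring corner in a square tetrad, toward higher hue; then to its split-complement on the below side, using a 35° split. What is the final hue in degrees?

95°

square ↓ −90°: 108 − 90 = 18°
split-comp 38° ↓ +142°: 18 + 142 = 160°
triadic ↓ −120°: 160 − 120 = 40°
complement +180°: 40 + 180 = 220°
square ↑ +90°: 220 + 90 = 310°
split-comp 35° ↓ +145°: 310 + 145 = 455 → 455 − 360 = 95°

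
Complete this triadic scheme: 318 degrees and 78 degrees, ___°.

A triad places three hues 120° apart.
The full set through 78° is {78°, 198°, 318°}.
Given {78°, 318°}, the missing hue is 198°.

198°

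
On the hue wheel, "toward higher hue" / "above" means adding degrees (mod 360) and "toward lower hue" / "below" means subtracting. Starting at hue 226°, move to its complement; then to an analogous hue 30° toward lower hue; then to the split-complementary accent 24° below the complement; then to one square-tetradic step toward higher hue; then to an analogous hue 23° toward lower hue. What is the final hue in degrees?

239°

complement +180°: 226 + 180 = 406 → 406 − 360 = 46°
analog 30° ↓ −30°: 46 − 30 = 16°
split-comp 24° ↓ +156°: 16 + 156 = 172°
square ↑ +90°: 172 + 90 = 262°
analog 23° ↓ −23°: 262 − 23 = 239°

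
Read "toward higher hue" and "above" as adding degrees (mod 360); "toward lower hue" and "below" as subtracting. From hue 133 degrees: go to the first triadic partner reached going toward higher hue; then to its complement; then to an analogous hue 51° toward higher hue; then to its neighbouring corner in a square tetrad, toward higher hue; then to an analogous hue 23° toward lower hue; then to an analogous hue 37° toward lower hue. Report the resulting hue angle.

154°

triadic ↑ +120°: 133 + 120 = 253°
complement +180°: 253 + 180 = 433 → 433 − 360 = 73°
analog 51° ↑ +51°: 73 + 51 = 124°
square ↑ +90°: 124 + 90 = 214°
analog 23° ↓ −23°: 214 − 23 = 191°
analog 37° ↓ −37°: 191 − 37 = 154°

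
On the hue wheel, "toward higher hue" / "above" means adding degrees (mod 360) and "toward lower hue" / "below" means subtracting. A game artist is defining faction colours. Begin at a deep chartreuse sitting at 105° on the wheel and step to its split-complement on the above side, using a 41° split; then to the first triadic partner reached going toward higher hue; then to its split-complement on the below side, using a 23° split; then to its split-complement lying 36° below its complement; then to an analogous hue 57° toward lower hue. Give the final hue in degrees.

+221° (split-comp 41° ↑): 105 + 221 = 326°
+120° (triadic ↑): 326 + 120 = 446 → 446 − 360 = 86°
+157° (split-comp 23° ↓): 86 + 157 = 243°
+144° (split-comp 36° ↓): 243 + 144 = 387 → 387 − 360 = 27°
−57° (analog 57° ↓): 27 − 57 = -30 → -30 + 360 = 330°

330°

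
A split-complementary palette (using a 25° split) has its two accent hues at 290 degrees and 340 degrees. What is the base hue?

The accents sit 25° either side of the complement, so the complement is their short-arc midpoint on the wheel.
Short-arc midpoint of 290° and 340°: 315°.
Base is 180° from the complement: 315 − 180 = 135°

135°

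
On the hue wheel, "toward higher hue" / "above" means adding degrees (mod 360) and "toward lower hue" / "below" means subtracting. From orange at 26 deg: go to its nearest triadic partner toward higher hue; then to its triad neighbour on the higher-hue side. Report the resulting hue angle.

266°

26 + 120 = 146°   (triadic ↑)
146 + 120 = 266°   (triadic ↑)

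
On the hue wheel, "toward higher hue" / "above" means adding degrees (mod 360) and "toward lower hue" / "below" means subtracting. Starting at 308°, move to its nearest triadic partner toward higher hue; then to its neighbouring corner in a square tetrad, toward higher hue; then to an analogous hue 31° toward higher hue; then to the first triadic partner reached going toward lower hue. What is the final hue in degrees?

308 + 120 = 428 → 428 − 360 = 68°   (triadic ↑)
68 + 90 = 158°   (square ↑)
158 + 31 = 189°   (analog 31° ↑)
189 − 120 = 69°   (triadic ↓)

69°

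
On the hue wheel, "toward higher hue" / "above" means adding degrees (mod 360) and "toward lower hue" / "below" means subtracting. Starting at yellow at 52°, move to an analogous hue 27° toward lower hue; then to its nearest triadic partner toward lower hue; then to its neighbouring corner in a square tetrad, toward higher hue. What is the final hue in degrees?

355°

−27° (analog 27° ↓): 52 − 27 = 25°
−120° (triadic ↓): 25 − 120 = -95 → -95 + 360 = 265°
+90° (square ↑): 265 + 90 = 355°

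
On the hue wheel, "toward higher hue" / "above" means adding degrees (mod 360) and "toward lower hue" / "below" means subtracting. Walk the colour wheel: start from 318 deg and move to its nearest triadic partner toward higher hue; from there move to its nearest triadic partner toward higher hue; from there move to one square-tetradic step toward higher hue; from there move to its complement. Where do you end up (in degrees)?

triadic ↑ +120°: 318 + 120 = 438 → 438 − 360 = 78°
triadic ↑ +120°: 78 + 120 = 198°
square ↑ +90°: 198 + 90 = 288°
complement +180°: 288 + 180 = 468 → 468 − 360 = 108°

108°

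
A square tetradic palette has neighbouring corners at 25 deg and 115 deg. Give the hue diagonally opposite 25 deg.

205°

A square tetradic scheme places four hues 90° apart; opposite corners are 180° apart.
25 + 180 = 205°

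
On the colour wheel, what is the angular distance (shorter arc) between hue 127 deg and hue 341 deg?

|127 − 341| = 214.
The shorter arc is 360 − 214 = 146°.

146°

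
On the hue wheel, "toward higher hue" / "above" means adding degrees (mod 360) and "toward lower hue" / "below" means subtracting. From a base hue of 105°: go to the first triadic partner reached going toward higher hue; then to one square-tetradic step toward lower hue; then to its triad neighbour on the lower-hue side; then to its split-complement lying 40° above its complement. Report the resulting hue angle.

triadic ↑ +120°: 105 + 120 = 225°
square ↓ −90°: 225 − 90 = 135°
triadic ↓ −120°: 135 − 120 = 15°
split-comp 40° ↑ +220°: 15 + 220 = 235°

235°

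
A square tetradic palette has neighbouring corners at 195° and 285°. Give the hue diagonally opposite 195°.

15°

A square tetradic scheme places four hues 90° apart; opposite corners are 180° apart.
195 + 180 = 375 → 375 − 360 = 15°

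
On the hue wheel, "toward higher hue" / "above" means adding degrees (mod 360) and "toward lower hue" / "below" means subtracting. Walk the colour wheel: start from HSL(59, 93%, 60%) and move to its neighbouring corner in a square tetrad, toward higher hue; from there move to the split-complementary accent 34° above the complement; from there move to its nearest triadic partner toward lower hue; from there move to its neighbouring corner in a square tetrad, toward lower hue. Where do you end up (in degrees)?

153°

+90° (square ↑): 59 + 90 = 149°
+214° (split-comp 34° ↑): 149 + 214 = 363 → 363 − 360 = 3°
−120° (triadic ↓): 3 − 120 = -117 → -117 + 360 = 243°
−90° (square ↓): 243 − 90 = 153°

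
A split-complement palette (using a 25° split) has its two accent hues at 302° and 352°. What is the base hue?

147°

The accents sit 25° either side of the complement, so the complement is their short-arc midpoint on the wheel.
Short-arc midpoint of 302° and 352°: 327°.
Base is 180° from the complement: 327 − 180 = 147°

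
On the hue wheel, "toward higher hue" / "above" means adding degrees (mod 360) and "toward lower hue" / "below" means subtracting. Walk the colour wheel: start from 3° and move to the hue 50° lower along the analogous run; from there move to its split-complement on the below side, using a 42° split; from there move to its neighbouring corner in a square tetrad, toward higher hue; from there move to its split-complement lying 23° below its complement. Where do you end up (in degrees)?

338°

3 − 50 = -47 → -47 + 360 = 313°   (analog 50° ↓)
313 + 138 = 451 → 451 − 360 = 91°   (split-comp 42° ↓)
91 + 90 = 181°   (square ↑)
181 + 157 = 338°   (split-comp 23° ↓)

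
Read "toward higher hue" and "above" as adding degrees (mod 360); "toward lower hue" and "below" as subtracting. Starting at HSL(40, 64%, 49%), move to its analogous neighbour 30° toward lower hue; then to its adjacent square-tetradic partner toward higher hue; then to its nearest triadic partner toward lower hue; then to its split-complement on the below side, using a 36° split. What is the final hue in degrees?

−30° (analog 30° ↓): 40 − 30 = 10°
+90° (square ↑): 10 + 90 = 100°
−120° (triadic ↓): 100 − 120 = -20 → -20 + 360 = 340°
+144° (split-comp 36° ↓): 340 + 144 = 484 → 484 − 360 = 124°

124°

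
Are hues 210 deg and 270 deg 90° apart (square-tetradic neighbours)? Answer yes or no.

no

Angular distance: |210 − 270| = 60 = 60°.
90° apart (square-tetradic neighbours) requires 90°.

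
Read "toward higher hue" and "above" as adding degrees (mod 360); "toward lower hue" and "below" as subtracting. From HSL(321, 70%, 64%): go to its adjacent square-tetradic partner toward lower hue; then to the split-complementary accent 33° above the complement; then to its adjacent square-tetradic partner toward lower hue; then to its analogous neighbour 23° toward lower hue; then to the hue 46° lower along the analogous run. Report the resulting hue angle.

285°

−90° (square ↓): 321 − 90 = 231°
+213° (split-comp 33° ↑): 231 + 213 = 444 → 444 − 360 = 84°
−90° (square ↓): 84 − 90 = -6 → -6 + 360 = 354°
−23° (analog 23° ↓): 354 − 23 = 331°
−46° (analog 46° ↓): 331 − 46 = 285°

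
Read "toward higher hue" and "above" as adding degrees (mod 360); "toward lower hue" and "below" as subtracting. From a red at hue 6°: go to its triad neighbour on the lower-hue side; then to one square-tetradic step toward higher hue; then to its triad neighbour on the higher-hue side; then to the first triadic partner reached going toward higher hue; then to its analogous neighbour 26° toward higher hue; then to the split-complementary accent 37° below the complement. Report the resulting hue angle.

25°

6 − 120 = -114 → -114 + 360 = 246°   (triadic ↓)
246 + 90 = 336°   (square ↑)
336 + 120 = 456 → 456 − 360 = 96°   (triadic ↑)
96 + 120 = 216°   (triadic ↑)
216 + 26 = 242°   (analog 26° ↑)
242 + 143 = 385 → 385 − 360 = 25°   (split-comp 37° ↓)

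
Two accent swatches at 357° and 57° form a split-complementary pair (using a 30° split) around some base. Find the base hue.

207°

The accents sit 30° either side of the complement, so the complement is their short-arc midpoint on the wheel.
Short-arc midpoint of 357° and 57°: 27°.
Base is 180° from the complement: 27 − 180 = -153 → -153 + 360 = 207°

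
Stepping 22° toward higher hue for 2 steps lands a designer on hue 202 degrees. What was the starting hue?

158°

2 steps of 22° (toward higher hue) give a net shift of +44°.
Start = end − shift: 202 − 44 = 158°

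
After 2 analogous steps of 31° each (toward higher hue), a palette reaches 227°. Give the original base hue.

2 steps of 31° (toward higher hue) give a net shift of +62°.
Start = end − shift: 227 − 62 = 165°

165°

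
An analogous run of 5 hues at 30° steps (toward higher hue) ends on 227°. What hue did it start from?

107°

4 steps of 30° (toward higher hue) give a net shift of +120°.
Start = end − shift: 227 − 120 = 107°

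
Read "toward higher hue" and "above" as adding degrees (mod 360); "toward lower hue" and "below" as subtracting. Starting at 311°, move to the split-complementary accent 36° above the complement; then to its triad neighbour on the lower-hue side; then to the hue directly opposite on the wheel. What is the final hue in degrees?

split-comp 36° ↑ +216°: 311 + 216 = 527 → 527 − 360 = 167°
triadic ↓ −120°: 167 − 120 = 47°
complement +180°: 47 + 180 = 227°

227°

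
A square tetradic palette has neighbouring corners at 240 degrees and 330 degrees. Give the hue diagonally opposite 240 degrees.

A square tetradic scheme places four hues 90° apart; opposite corners are 180° apart.
240 + 180 = 420 → 420 − 360 = 60°

60°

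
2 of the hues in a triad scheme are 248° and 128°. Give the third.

8°

A triad places three hues 120° apart.
The full set through 128° is {8°, 128°, 248°}.
Given {128°, 248°}, the missing hue is 8°.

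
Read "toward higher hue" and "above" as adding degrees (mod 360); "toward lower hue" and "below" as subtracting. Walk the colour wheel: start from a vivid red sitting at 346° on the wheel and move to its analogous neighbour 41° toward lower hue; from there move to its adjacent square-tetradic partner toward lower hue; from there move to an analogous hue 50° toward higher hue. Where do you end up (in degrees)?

265°

346 − 41 = 305°   (analog 41° ↓)
305 − 90 = 215°   (square ↓)
215 + 50 = 265°   (analog 50° ↑)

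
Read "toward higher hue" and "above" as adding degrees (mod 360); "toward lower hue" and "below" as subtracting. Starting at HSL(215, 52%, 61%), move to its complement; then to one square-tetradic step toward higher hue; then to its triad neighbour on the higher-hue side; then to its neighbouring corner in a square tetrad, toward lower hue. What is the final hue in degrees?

+180° (complement): 215 + 180 = 395 → 395 − 360 = 35°
+90° (square ↑): 35 + 90 = 125°
+120° (triadic ↑): 125 + 120 = 245°
−90° (square ↓): 245 − 90 = 155°

155°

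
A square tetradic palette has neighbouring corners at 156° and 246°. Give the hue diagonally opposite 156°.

A square tetradic scheme places four hues 90° apart; opposite corners are 180° apart.
156 + 180 = 336°

336°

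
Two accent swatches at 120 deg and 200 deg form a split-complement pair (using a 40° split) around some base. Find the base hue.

340°

The accents sit 40° either side of the complement, so the complement is their short-arc midpoint on the wheel.
Short-arc midpoint of 120° and 200°: 160°.
Base is 180° from the complement: 160 − 180 = -20 → -20 + 360 = 340°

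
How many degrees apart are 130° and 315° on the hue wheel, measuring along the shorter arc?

175°

|130 − 315| = 185.
The shorter arc is 360 − 185 = 175°.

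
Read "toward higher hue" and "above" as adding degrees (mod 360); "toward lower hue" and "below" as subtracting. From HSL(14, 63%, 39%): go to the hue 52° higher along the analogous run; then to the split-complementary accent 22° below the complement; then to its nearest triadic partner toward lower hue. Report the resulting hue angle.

104°

+52° (analog 52° ↑): 14 + 52 = 66°
+158° (split-comp 22° ↓): 66 + 158 = 224°
−120° (triadic ↓): 224 − 120 = 104°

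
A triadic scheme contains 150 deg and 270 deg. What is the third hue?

30°

A triad spaces three hues 120° apart.
The full set is {30°, 150°, 270°}.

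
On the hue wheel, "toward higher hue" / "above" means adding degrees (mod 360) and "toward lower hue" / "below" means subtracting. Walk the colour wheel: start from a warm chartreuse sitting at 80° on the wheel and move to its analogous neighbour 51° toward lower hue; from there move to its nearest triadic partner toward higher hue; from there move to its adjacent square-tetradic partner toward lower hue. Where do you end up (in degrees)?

−51° (analog 51° ↓): 80 − 51 = 29°
+120° (triadic ↑): 29 + 120 = 149°
−90° (square ↓): 149 − 90 = 59°

59°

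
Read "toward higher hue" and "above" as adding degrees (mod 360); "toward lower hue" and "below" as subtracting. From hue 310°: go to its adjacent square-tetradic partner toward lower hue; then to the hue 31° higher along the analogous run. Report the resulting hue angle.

−90° (square ↓): 310 − 90 = 220°
+31° (analog 31° ↑): 220 + 31 = 251°

251°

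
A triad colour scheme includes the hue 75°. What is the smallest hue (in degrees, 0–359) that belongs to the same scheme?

A triad places three hues 120° apart.
The full set through 75° is {75°, 195°, 315°}.

75°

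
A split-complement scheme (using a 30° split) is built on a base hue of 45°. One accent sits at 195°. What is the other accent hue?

255°

Split-complementary hues sit 30° either side of the complement.
Complement of the base 45°: 45 + 180 = 225°
The given accent 195° is 30° one side of 225°; the other accent sits 30° the other side: 225 + 30 = 255°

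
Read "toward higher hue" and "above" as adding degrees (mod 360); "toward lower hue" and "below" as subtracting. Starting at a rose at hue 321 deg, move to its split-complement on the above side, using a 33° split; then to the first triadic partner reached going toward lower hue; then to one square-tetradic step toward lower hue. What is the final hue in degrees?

324°

+213° (split-comp 33° ↑): 321 + 213 = 534 → 534 − 360 = 174°
−120° (triadic ↓): 174 − 120 = 54°
−90° (square ↓): 54 − 90 = -36 → -36 + 360 = 324°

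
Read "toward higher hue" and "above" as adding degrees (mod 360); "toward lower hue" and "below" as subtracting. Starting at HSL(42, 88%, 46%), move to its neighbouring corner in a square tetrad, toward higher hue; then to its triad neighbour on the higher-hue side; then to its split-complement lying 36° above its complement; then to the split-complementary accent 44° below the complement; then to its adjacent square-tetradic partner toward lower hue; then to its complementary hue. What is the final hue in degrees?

334°

+90° (square ↑): 42 + 90 = 132°
+120° (triadic ↑): 132 + 120 = 252°
+216° (split-comp 36° ↑): 252 + 216 = 468 → 468 − 360 = 108°
+136° (split-comp 44° ↓): 108 + 136 = 244°
−90° (square ↓): 244 − 90 = 154°
+180° (complement): 154 + 180 = 334°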